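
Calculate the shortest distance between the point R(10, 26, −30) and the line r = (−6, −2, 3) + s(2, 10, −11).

2√26

Direction vector d = (2, 10, −11).
AP = (16, 28, −33); AP·d = 675, |AP|² = 2129, |d|² = 225.
distance² = |AP|² − (AP·d)²/|d|² = 2129 − 455625/225 = 104, so the distance is 2√26.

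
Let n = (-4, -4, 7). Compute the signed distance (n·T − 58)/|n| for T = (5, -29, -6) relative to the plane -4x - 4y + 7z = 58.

-4/9

n·T − 58 = -4.
|n| = 9, so the signed distance is -4/9.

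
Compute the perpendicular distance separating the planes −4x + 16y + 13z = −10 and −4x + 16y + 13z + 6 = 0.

With common normal n = (−4, 16, 13) (|n| = 21), the distance is |(-10) − (-6)|/|n| = 4/21.

4/21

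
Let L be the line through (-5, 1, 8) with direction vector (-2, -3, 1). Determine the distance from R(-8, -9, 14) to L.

Direction vector d = (-2, -3, 1).
AP = (-3, -10, 6); AP·d = 42, |AP|² = 145, |d|² = 14.
distance² = |AP|² − (AP·d)²/|d|² = 145 − 1764/14 = 19, so the distance is √19.

√19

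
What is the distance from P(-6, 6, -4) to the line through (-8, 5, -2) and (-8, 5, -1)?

√5

A direction vector is d = (0, 0, 1).
AP = (2, 1, -2); AP·d = -2, |AP|² = 9, |d|² = 1.
distance² = |AP|² − (AP·d)²/|d|² = 9 − 4/1 = 5, so the distance is √5.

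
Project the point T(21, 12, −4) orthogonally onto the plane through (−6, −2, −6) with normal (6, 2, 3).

(-3, 4, -16)

n = (6, 2, 3), |n|² = 49, and n·T − (-58) = 196.
t = 196/49 = 4, so the foot is T − t·n = (21, 12, −4) − 4·(6, 2, 3) = (−3, 4, −16).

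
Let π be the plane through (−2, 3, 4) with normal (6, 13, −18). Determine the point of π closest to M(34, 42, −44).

(16, 3, 10)

n = (6, 13, −18), |n|² = 529, and n·M − (-45) = 1587.
t = 1587/529 = 3, so the foot is M − t·n = (34, 42, −44) − 3·(6, 13, −18) = (16, 3, 10).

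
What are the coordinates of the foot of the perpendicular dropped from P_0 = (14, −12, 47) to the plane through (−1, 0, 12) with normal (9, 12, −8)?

(23, 0, 39)

n = (9, 12, −8), |n|² = 289, and n·P_0 − (-105) = -289.
t = -289/289 = -1, so the foot is P_0 − t·n = (14, −12, 47) − (-1)·(9, 12, −8) = (23, 0, 39).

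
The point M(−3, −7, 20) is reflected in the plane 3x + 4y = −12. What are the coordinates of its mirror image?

With n = (3, 4, 0), the signed offset is (n·M − (-12))/|n|² = -25/25 = -1.
M' = M − 2t·n = (−3, −7, 20) − (-2)·(3, 4, 0) = (3, 1, 20).

(3, 1, 20)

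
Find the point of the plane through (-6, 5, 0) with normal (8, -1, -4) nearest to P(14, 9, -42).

(-18, 13, -26)

n = (8, -1, -4), |n|² = 81, and n·P − (-53) = 324.
t = 324/81 = 4, so the foot is P − t·n = (14, 9, -42) − 4·(8, -1, -4) = (-18, 13, -26).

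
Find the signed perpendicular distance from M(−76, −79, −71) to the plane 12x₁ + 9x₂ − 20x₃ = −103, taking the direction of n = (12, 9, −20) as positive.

-4

n·M − (-103) = -100.
|n| = 25, so the signed distance is -100/25 = -4.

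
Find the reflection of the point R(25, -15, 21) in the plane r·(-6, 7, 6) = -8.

With n = (-6, 7, 6), the signed offset is (n·R − (-8))/|n|² = -121/121 = -1.
R' = R − 2t·n = (25, -15, 21) − (-2)·(-6, 7, 6) = (13, -1, 33).

(13, -1, 33)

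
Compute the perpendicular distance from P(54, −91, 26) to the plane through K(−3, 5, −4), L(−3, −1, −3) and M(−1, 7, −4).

KL = (0, −6, 1) and KM = (2, 2, 0), so a normal is n = KL × KM = (−2, 2, 12).
n = (−2, 2, 12); n·P − (-32) = 54; |n| = 2√38; distance = 54/(2√38) = 27√38/38.

27/√38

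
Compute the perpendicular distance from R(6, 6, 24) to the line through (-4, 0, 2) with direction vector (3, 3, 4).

Direction vector d = (3, 3, 4).
AP = (10, 6, 22), and AP × d = (-42, 26, 12).
|AP × d|² = 2584 and |d|² = 34, so the distance is √(2584/34) = √76 = 2√19.

2√19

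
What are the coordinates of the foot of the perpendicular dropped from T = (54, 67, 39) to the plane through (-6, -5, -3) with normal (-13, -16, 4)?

(2, 3, 55)

The perpendicular from T has direction n = (-13, -16, 4): r = (54, 67, 39) + t(-13, -16, 4).
Substitute into the plane: n·(T + tn) = 146 gives -1618 + 441t = 146, so t = 4.
Foot = (54, 67, 39) + 4·(-13, -16, 4) = (2, 3, 55).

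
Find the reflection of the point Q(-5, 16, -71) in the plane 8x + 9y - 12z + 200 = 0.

With n = (8, 9, -12), the signed offset is (n·Q − (-200))/|n|² = 1156/289 = 4.
Q' = Q − 2t·n = (-5, 16, -71) − 8·(8, 9, -12) = (-69, -56, 25).

(-69, -56, 25)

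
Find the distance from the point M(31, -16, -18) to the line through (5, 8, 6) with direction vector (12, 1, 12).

2√457

Direction vector d = (12, 1, 12).
AP = (26, -24, -24), and AP × d = (-264, -600, 314).
|AP × d|² = 528292 and |d|² = 289, so the distance is √(528292/289) = √1828 = 2√457.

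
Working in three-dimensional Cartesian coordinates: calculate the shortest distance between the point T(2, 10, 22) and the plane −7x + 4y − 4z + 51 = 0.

Normal vector n = (−7, 4, −4), and n·(2, 10, 22) − (−51) = −11.
|n| = √(49 + 16 + 16) = 9, so the distance is |-11|/9 = 11/9.

11/9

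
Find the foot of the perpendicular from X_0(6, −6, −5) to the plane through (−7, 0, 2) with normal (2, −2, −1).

(-4, 4, 0)

n = (2, −2, −1), |n|² = 9, and n·X_0 − (-16) = 45.
t = 45/9 = 5, so the foot is X_0 − t·n = (6, −6, −5) − 5·(2, −2, −1) = (−4, 4, 0).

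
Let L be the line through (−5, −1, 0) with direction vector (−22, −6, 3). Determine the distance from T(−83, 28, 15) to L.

√2389

Direction vector d = (−22, −6, 3).
AP = (−78, 29, 15); AP·d = 1587, |AP|² = 7150, |d|² = 529.
distance² = |AP|² − (AP·d)²/|d|² = 7150 − 2518569/529 = 2389, so the distance is √2389.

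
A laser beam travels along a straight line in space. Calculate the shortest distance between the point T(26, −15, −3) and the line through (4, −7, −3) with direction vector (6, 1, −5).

Direction vector d = (6, 1, −5).
AP = (22, −8, 0); AP·d = 124, |AP|² = 548, |d|² = 62.
distance² = |AP|² − (AP·d)²/|d|² = 548 − 15376/62 = 300, so the distance is 10√3.

10√3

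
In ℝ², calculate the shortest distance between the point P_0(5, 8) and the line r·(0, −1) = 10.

18

d = |0·5 + (-1)·8 − 10| / √(0 + 1) = |-18|/1 = 18.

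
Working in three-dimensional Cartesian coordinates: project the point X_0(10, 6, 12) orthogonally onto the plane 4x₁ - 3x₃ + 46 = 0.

n = (4, 0, -3), |n|² = 25, and n·X_0 − (-46) = 50.
t = 50/25 = 2, so the foot is X_0 − t·n = (10, 6, 12) − 2·(4, 0, -3) = (2, 6, 18).

(2, 6, 18)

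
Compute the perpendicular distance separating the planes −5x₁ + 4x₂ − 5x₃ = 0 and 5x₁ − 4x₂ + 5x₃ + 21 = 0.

Divide the second equation by -1 to match normals: −5x₁ + 4x₂ − 5x₃ = 21.
Both planes have normal n = (−5, 4, −5), |n| = √66. Any point on the first plane is at distance |21 − 0|/|n| = 21/√66 from the second.

7√66/22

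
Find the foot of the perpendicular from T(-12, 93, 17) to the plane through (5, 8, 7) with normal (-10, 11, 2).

n = (-10, 11, 2), |n|² = 225, and n·T − 52 = 1125.
t = 1125/225 = 5, so the foot is T − t·n = (-12, 93, 17) − 5·(-10, 11, 2) = (38, 38, 7).

(38, 38, 7)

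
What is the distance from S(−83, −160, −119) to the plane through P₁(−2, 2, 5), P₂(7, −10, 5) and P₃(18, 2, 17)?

P₁P₂ = (9, −12, 0) and P₁P₃ = (20, 0, 12), so a normal is n = P₁P₂ × P₁P₃ = (−144, −108, 240).
d = |(-144)·(-83) + (-108)·(-160) + 240·(-119) − 1272| / √(20736 + 11664 + 57600) = |-600| / 300 = 2.

2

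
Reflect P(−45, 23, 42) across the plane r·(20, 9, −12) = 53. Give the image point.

(35, 59, -6)

With n = (20, 9, −12), the signed offset is (n·P − 53)/|n|² = -1250/625 = -2.
P' = P − 2t·n = (−45, 23, 42) − (-4)·(20, 9, −12) = (35, 59, −6).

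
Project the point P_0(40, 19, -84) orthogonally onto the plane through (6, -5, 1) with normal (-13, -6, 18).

(-12, -5, -12)

n = (-13, -6, 18), |n|² = 529, and n·P_0 − (-30) = -2116.
t = -2116/529 = -4, so the foot is P_0 − t·n = (40, 19, -84) − (-4)·(-13, -6, 18) = (-12, -5, -12).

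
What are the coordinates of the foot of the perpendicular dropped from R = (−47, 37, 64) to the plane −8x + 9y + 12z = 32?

(-7, -8, 4)

The perpendicular from R has direction n = (−8, 9, 12): r = (−47, 37, 64) + λ(−8, 9, 12).
Substitute into the plane: n·(R + λn) = 32 gives 1477 + 289λ = 32, so λ = -5.
Foot = (−47, 37, 64) + (-5)·(−8, 9, 12) = (−7, −8, 4).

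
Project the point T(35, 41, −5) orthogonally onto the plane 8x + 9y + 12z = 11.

(19, 23, -29)

n = (8, 9, 12), |n|² = 289, and n·T − 11 = 578.
t = 578/289 = 2, so the foot is T − t·n = (35, 41, −5) − 2·(8, 9, 12) = (19, 23, −29).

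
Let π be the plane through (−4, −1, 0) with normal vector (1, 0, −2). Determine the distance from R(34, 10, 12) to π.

The plane has equation n·(r − (−4, −1, 0)) = 0, i.e. n·r = -4.
d = |1·34 + (-2)·12 − (-4)| / √(1 + 0 + 4) = |14| / √5 = 14√5/5.

14√5/5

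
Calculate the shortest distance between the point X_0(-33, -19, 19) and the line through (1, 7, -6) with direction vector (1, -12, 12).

Direction vector d = (1, -12, 12).
AP = (-34, -26, 25), and AP × d = (-12, 433, 434).
|AP × d|² = 375989 and |d|² = 289, so the distance is √(375989/289) = √1301.

√1301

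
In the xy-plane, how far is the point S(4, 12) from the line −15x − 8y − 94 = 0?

250/17

d = |(-15)·4 + (-8)·12 − 94| / √(225 + 64) = |-250|/17 = 250/17.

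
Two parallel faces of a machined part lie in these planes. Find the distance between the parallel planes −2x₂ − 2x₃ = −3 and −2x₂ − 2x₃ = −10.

Both planes have normal n = (0, −2, −2), |n| = 2√2. Any point on the first plane is at distance |(-10) − (-3)|/|n| = 7/(2√2) from the second.

7/(2√2)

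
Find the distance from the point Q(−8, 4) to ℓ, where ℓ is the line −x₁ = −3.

d = |(-1)·(-8) + 0·4 − (-3)| / √(1 + 0) = |11|/1 = 11.

11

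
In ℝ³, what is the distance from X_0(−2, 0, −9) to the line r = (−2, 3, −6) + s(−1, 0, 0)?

Direction vector d = (−1, 0, 0).
AP = (0, −3, −3), and AP × d = (0, 3, −3).
|AP × d|² = 18 and |d|² = 1, so the distance is √18 = 3√2.

3√2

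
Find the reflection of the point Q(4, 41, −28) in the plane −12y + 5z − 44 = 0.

n = (0, −12, 5), |n|² = 169, n·Q − 44 = -676, so t = -676/169 = -4.
Foot F = Q − (-4)·n = (4, −7, −8); the reflection is 2F − Q = (4, −55, 12).

(4, -55, 12)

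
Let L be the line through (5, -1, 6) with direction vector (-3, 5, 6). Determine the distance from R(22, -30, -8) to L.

√206

Direction vector d = (-3, 5, 6).
AP = (17, -29, -14); AP·d = -280, |AP|² = 1326, |d|² = 70.
distance² = |AP|² − (AP·d)²/|d|² = 1326 − 78400/70 = 206, so the distance is √206.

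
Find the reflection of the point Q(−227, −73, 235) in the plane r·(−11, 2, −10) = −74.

n = (−11, 2, −10), |n|² = 225, n·Q − (-74) = 75, so t = 75/225 = 1/3.
Foot F = Q − (1/3)·n = (−670/3, −221/3, 715/3); the reflection is 2F − Q = (−659/3, −223/3, 725/3).

(-659/3, -223/3, 725/3)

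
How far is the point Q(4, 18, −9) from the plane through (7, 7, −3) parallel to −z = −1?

6

Parallel planes share the normal n = (0, 0, −1); since (7, 7, −3) lies on the plane, its equation is −z = 3.
Then n·(4, 18, −9) − 3 = 6.
|n| = √(0 + 0 + 1) = 1, so the distance is |6|/1 = 6.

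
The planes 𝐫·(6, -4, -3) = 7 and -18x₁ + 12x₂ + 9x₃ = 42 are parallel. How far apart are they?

Divide the second equation by -3 to match normals: 6x₁ - 4x₂ - 3x₃ = -14.
With common normal n = (6, -4, -3) (|n| = √61), the distance is |7 − (-14)|/|n| = 21/√61.

21√61/61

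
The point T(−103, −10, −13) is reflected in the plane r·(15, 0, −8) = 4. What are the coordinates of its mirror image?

(47, -10, -93)

n = (15, 0, −8), |n|² = 289, n·T − 4 = -1445, so t = -1445/289 = -5.
Foot F = T − (-5)·n = (−28, −10, −53); the reflection is 2F − T = (47, −10, −93).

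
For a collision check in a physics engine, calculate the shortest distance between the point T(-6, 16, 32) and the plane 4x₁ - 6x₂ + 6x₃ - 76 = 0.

2/√22

Normal vector n = (4, -6, 6), and n·(-6, 16, 32) - 76 = -4.
|n| = √(16 + 36 + 36) = 2√22, so the distance is |-4|/(2√22) = √22/11.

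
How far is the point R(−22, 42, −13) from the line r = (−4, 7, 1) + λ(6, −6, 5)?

√193

Direction vector d = (6, −6, 5).
AP = (−18, 35, −14), and AP × d = (91, 6, −102).
|AP × d|² = 18721 and |d|² = 97, so the distance is √(18721/97) = √193.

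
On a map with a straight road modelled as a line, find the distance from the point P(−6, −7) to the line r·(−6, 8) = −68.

The normal to the line is n = (−6, 8) with |n| = 10.
|n·P − (-68)| = |-20 − (-68)| = 48, so the distance is 48/10 = 24/5.

24/5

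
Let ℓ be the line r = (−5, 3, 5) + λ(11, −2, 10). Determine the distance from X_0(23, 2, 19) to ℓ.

Direction vector d = (11, −2, 10).
AP = (28, −1, 14); AP·d = 450, |AP|² = 981, |d|² = 225.
distance² = |AP|² − (AP·d)²/|d|² = 981 − 202500/225 = 81, so the distance is 9.

9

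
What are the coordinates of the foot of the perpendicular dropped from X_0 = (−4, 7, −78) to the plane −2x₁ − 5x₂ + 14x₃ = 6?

(-14, -18, -8)

The perpendicular from X_0 has direction n = (−2, −5, 14): r = (−4, 7, −78) + μ(−2, −5, 14).
Substitute into the plane: n·(X_0 + μn) = 6 gives -1119 + 225μ = 6, so μ = 5.
Foot = (−4, 7, −78) + 5·(−2, −5, 14) = (−14, −18, −8).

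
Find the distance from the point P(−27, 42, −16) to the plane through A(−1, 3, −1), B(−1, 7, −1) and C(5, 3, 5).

AB = (0, 4, 0) and AC = (6, 0, 6), so a normal is n = AB × AC = (24, 0, −24).
Then n·(−27, 42, −16) − 0 = −264.
|n| = √(576 + 0 + 576) = 24√2, so the distance is |-264|/(24√2) = 11√2/2.

11/√2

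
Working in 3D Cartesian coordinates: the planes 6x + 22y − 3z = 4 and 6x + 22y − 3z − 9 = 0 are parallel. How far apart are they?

5/23

With common normal n = (6, 22, −3) (|n| = 23), the distance is |4 − 9|/|n| = 5/23.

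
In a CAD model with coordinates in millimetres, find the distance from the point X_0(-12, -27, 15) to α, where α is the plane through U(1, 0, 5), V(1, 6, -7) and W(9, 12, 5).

UV = (0, 6, -12) and UW = (8, 12, 0), so a normal is n = UV × UW = (144, -96, -48).
Then n·(-12, -27, 15) - (-96) = 240.
|n| = √(20736 + 9216 + 2304) = 48√14, so the distance is |240|/(48√14) = 5/√14.

5/√14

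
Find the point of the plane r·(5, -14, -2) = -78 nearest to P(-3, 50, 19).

(12, 8, 13)

The perpendicular from P has direction n = (5, -14, -2): r = (-3, 50, 19) + t(5, -14, -2).
Substitute into the plane: n·(P + tn) = -78 gives -753 + 225t = -78, so t = 3.
Foot = (-3, 50, 19) + 3·(5, -14, -2) = (12, 8, 13).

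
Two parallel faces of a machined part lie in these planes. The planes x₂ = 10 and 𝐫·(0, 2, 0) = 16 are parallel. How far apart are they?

Divide the second equation by 2 to match normals: x₂ = 8.
Both planes have normal n = (0, 1, 0), |n| = 1. Any point on the first plane is at distance |8 − 10|/|n| = 2/1 = 2 from the second.

2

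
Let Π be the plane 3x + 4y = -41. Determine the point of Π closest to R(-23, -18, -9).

(-11, -2, -9)

n = (3, 4, 0), |n|² = 25, and n·R − (-41) = -100.
t = -100/25 = -4, so the foot is R − t·n = (-23, -18, -9) − (-4)·(3, 4, 0) = (-11, -2, -9).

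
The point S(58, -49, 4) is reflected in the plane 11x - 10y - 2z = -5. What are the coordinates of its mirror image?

With n = (11, -10, -2), the signed offset is (n·S − (-5))/|n|² = 1125/225 = 5.
S' = S − 2t·n = (58, -49, 4) − 10·(11, -10, -2) = (-52, 51, 24).

(-52, 51, 24)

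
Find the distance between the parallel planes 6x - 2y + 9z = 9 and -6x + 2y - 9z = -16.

7/11

Divide the second equation by -1 to match normals: 6x - 2y + 9z = 16.
With common normal n = (6, -2, 9) (|n| = 11), the distance is |9 − 16|/|n| = 7/11.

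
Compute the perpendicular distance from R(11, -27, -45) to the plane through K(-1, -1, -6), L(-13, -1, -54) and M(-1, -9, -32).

10/21

KL = (-12, 0, -48) and KM = (0, -8, -26), so a normal is n = KL × KM = (-384, -312, 96).
n = (-384, -312, 96); n·P − 120 = -240; |n| = 504; distance = 240/504 = 10/21.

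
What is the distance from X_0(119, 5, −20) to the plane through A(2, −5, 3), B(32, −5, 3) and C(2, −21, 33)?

AB = (30, 0, 0) and AC = (0, −16, 30), so a normal is n = AB × AC = (0, −900, −480).
d = |(-900)·5 + (-480)·(-20) − 3060| / √(0 + 810000 + 230400) = |2040| / 1020 = 2.

2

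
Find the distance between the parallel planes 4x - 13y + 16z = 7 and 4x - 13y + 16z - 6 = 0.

1/21

With common normal n = (4, -13, 16) (|n| = 21), the distance is |7 − 6|/|n| = 1/21.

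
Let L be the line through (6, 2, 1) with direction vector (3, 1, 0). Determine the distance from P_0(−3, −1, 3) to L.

Direction vector d = (3, 1, 0).
AP = (−9, −3, 2), and AP × d = (−2, 6, 0).
|AP × d|² = 40 and |d|² = 10, so the distance is √(40/10) = √4 = 2.

2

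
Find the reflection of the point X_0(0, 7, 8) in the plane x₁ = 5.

With n = (1, 0, 0), the signed offset is (n·X_0 − 5)/|n|² = -5/1 = -5.
X_0' = X_0 − 2t·n = (0, 7, 8) − (-10)·(1, 0, 0) = (10, 7, 8).

(10, 7, 8)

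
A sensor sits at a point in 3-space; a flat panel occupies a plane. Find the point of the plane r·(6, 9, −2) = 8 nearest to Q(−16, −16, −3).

(-4, 2, -7)

The perpendicular from Q has direction n = (6, 9, −2): r = (−16, −16, −3) + t(6, 9, −2).
Substitute into the plane: n·(Q + tn) = 8 gives -234 + 121t = 8, so t = 2.
Foot = (−16, −16, −3) + 2·(6, 9, −2) = (−4, 2, −7).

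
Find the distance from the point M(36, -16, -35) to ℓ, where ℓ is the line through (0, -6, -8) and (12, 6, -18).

2√313

A direction vector is d = (12, 12, -10).
AP = (36, -10, -27); AP·d = 582, |AP|² = 2125, |d|² = 388.
distance² = |AP|² − (AP·d)²/|d|² = 2125 − 338724/388 = 1252, so the distance is 2√313.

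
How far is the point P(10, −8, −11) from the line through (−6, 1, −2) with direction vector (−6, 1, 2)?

7

Direction vector d = (−6, 1, 2).
AP = (16, −9, −9), and AP × d = (−9, 22, −38).
|AP × d|² = 2009 and |d|² = 41, so the distance is √(2009/41) = √49 = 7.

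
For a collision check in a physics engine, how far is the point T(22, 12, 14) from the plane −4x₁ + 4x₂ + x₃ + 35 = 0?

9/√33

Normal vector n = (−4, 4, 1), and n·(22, 12, 14) − (−35) = 9.
|n| = √(16 + 16 + 1) = √33, so the distance is |9|/√33 = 3√33/11.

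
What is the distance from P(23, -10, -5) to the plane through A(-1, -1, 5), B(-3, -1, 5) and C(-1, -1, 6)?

9

AB = (-2, 0, 0) and AC = (0, 0, 1), so a normal is n = AB × AC = (0, 2, 0).
Then n·(23, -10, -5) - (-2) = -18.
|n| = √(0 + 4 + 0) = 2, so the distance is |-18|/2 = 9.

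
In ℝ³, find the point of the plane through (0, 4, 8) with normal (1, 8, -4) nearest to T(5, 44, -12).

(0, 4, 8)

n = (1, 8, -4), |n|² = 81, and n·T − 0 = 405.
t = 405/81 = 5, so the foot is T − t·n = (5, 44, -12) − 5·(1, 8, -4) = (0, 4, 8).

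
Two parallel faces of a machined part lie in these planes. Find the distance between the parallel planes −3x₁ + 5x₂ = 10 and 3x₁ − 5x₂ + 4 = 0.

Divide the second equation by -1 to match normals: −3x₁ + 5x₂ = 4.
Both planes have normal n = (−3, 5, 0), |n| = √34. Any point on the first plane is at distance |4 − 10|/|n| = 6/√34 from the second.

3√34/17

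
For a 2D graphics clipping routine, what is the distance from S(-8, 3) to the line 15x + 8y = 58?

The normal to the line is n = (15, 8) with |n| = 17.
|n·S − 58| = |-96 − 58| = 154, so the distance is 154/17.

154/17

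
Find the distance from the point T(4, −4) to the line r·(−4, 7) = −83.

d = |(-4)·4 + 7·(-4) − (-83)| / √(16 + 49) = |39|/√65 = 39/√65.

3√65/5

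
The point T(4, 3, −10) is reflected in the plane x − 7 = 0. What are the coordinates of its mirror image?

(10, 3, -10)

With n = (1, 0, 0), the signed offset is (n·T − 7)/|n|² = -3/1 = -3.
T' = T − 2t·n = (4, 3, −10) − (-6)·(1, 0, 0) = (10, 3, −10).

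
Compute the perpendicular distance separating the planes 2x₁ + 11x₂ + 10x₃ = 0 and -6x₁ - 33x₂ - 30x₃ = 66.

22/15

Divide the second equation by -3 to match normals: 2x₁ + 11x₂ + 10x₃ = -22.
With common normal n = (2, 11, 10) (|n| = 15), the distance is |0 − (-22)|/|n| = 22/15.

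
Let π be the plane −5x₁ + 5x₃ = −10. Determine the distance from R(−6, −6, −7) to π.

Normal vector n = (−5, 0, 5), and n·(−6, −6, −7) − (−10) = 5.
|n| = √(25 + 0 + 25) = 5√2, so the distance is |5|/(5√2) = √2/2.

√2/2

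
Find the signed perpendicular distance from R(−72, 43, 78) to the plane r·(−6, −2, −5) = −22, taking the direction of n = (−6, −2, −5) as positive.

-22/√65

n·R − (-22) = -22.
|n| = √65, so the signed distance is -22/√65.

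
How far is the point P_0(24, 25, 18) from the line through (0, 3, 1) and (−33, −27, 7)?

A direction vector is d = (−33, −30, 6).
AP = (24, 22, 17); AP·d = -1350, |AP|² = 1349, |d|² = 2025.
distance² = |AP|² − (AP·d)²/|d|² = 1349 − 1822500/2025 = 449, so the distance is √449.

√449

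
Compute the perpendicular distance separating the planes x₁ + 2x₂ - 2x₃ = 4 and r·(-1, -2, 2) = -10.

2

Divide the second equation by -1 to match normals: x₁ + 2x₂ - 2x₃ = 10.
Both planes have normal n = (1, 2, -2), |n| = 3. Any point on the first plane is at distance |10 − 4|/|n| = 6/3 = 2 from the second.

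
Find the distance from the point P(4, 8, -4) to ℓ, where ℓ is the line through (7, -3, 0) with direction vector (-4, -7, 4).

Direction vector d = (-4, -7, 4).
AP = (-3, 11, -4); AP·d = -81, |AP|² = 146, |d|² = 81.
distance² = |AP|² − (AP·d)²/|d|² = 146 − 6561/81 = 65, so the distance is √65.

√65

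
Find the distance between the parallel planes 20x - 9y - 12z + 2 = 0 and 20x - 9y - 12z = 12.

With common normal n = (20, -9, -12) (|n| = 25), the distance is |(-2) − 12|/|n| = 14/25.

14/25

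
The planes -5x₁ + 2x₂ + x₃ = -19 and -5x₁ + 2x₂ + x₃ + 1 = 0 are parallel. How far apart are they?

18/√30

With common normal n = (-5, 2, 1) (|n| = √30), the distance is |(-19) − (-1)|/|n| = 18/√30.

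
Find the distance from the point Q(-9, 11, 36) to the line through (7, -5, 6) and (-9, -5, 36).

A direction vector is d = (-16, 0, 30).
AP = (-16, 16, 30); AP·d = 1156, |AP|² = 1412, |d|² = 1156.
distance² = |AP|² − (AP·d)²/|d|² = 1412 − 1336336/1156 = 256, so the distance is 16.

16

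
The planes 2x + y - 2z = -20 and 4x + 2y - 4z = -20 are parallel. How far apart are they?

10/3

Divide the second equation by 2 to match normals: 2x + y - 2z = -10.
Both planes have normal n = (2, 1, -2), |n| = 3. Any point on the first plane is at distance |(-10) − (-20)|/|n| = 10/3 from the second.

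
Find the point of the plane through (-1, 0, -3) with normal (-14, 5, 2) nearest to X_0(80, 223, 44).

n = (-14, 5, 2), |n|² = 225, and n·X_0 − 8 = 75.
t = 75/225 = 1/3, so the foot is X_0 − t·n = (80, 223, 44) − (1/3)·(-14, 5, 2) = (254/3, 664/3, 130/3).

(254/3, 664/3, 130/3)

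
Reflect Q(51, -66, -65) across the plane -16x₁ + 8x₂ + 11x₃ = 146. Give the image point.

n = (-16, 8, 11), |n|² = 441, n·Q − 146 = -2205, so t = -2205/441 = -5.
Foot F = Q − (-5)·n = (-29, -26, -10); the reflection is 2F − Q = (-109, 14, 45).

(-109, 14, 45)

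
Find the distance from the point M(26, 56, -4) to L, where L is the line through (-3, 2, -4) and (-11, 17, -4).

A direction vector is d = (-8, 15, 0).
AP = (29, 54, 0); AP·d = 578, |AP|² = 3757, |d|² = 289.
distance² = |AP|² − (AP·d)²/|d|² = 3757 − 334084/289 = 2601, so the distance is 51.

51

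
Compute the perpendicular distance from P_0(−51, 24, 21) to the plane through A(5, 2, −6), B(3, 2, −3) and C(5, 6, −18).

18/7

AB = (−2, 0, 3) and AC = (0, 4, −12), so a normal is n = AB × AC = (−12, −24, −8).
n = (−12, −24, −8); n·P − (-60) = -72; |n| = 28; distance = 72/28 = 18/7.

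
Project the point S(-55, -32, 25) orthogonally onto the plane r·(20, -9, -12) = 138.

(-15, -50, 1)

n = (20, -9, -12), |n|² = 625, and n·S − 138 = -1250.
t = -1250/625 = -2, so the foot is S − t·n = (-55, -32, 25) − (-2)·(20, -9, -12) = (-15, -50, 1).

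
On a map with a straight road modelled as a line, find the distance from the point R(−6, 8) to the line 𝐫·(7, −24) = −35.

d = |7·(-6) + (-24)·8 − (-35)| / √(49 + 576) = |-199|/25 = 199/25.

199/25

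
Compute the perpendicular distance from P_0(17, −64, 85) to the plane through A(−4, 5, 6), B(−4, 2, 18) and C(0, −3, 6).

29/9

AB = (0, −3, 12) and AC = (4, −8, 0), so a normal is n = AB × AC = (96, 48, 12).
n = (96, 48, 12); n·P − (-72) = -348; |n| = 108; distance = 348/108 = 29/9.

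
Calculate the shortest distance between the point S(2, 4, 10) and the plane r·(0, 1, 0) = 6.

Normal vector n = (0, 1, 0), and n·(2, 4, 10) - 6 = -2.
|n| = √(0 + 1 + 0) = 1, so the distance is |-2|/1 = 2.

2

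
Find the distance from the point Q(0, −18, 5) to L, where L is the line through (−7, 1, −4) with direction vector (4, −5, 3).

Direction vector d = (4, −5, 3).
AP = (7, −19, 9); AP·d = 150, |AP|² = 491, |d|² = 50.
distance² = |AP|² − (AP·d)²/|d|² = 491 − 22500/50 = 41, so the distance is √41.

√41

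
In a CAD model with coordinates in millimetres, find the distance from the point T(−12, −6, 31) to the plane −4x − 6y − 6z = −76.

13/√22

Normal vector n = (−4, −6, −6), and n·(−12, −6, 31) − (−76) = −26.
|n| = √(16 + 36 + 36) = 2√22, so the distance is |-26|/(2√22) = 13/√22.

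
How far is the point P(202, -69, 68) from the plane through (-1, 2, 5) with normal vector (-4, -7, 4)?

The plane has equation n·(r − (-1, 2, 5)) = 0, i.e. n·r = 10.
Then n·(202, -69, 68) - 10 = -63.
|n| = √(16 + 49 + 16) = 9, so the distance is |-63|/9 = 7.

7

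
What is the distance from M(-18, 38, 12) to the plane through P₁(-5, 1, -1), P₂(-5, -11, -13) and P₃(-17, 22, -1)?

P₁P₂ = (0, -12, -12) and P₁P₃ = (-12, 21, 0), so a normal is n = P₁P₂ × P₁P₃ = (252, 144, -144).
d = |252·(-18) + 144·38 + (-144)·12 − (-972)| / √(63504 + 20736 + 20736) = |180| / 324 = 5/9.

5/9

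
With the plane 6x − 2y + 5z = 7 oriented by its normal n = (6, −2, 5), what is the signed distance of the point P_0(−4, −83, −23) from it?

n·P_0 − 7 = 20.
|n| = √65, so the signed distance is 20/√65.

20/√65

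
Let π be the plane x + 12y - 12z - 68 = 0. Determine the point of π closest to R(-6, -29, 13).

The perpendicular from R has direction n = (1, 12, -12): r = (-6, -29, 13) + t(1, 12, -12).
Substitute into the plane: n·(R + tn) = 68 gives -510 + 289t = 68, so t = 2.
Foot = (-6, -29, 13) + 2·(1, 12, -12) = (-4, -5, -11).

(-4, -5, -11)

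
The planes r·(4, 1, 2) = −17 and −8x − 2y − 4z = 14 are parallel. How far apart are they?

Divide the second equation by -2 to match normals: 4x + y + 2z = -7.
Both planes have normal n = (4, 1, 2), |n| = √21. Any point on the first plane is at distance |(-7) − (-17)|/|n| = 10/√21 from the second.

10√21/21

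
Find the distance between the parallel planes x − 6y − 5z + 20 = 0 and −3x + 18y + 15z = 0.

Divide the second equation by -3 to match normals: x − 6y − 5z = 0.
Both planes have normal n = (1, −6, −5), |n| = √62. Any point on the first plane is at distance |0 − (-20)|/|n| = 20/√62 = 10√62/31 from the second.

10√62/31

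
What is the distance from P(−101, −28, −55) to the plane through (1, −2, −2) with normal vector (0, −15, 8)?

2

The plane has equation n·(r − (1, −2, −2)) = 0, i.e. n·r = 14.
Then n·(−101, −28, −55) − 14 = −34.
|n| = √(0 + 225 + 64) = 17, so the distance is |-34|/17 = 2.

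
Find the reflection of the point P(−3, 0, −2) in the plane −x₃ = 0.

n = (0, 0, −1), |n|² = 1, n·P − 0 = 2, so t = 2/1 = 2.
Foot F = P − 2·n = (−3, 0, 0); the reflection is 2F − P = (−3, 0, 2).

(-3, 0, 2)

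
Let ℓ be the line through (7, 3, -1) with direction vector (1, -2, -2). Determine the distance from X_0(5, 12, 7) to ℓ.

√5

Direction vector d = (1, -2, -2).
AP = (-2, 9, 8); AP·d = -36, |AP|² = 149, |d|² = 9.
distance² = |AP|² − (AP·d)²/|d|² = 149 − 1296/9 = 5, so the distance is √5.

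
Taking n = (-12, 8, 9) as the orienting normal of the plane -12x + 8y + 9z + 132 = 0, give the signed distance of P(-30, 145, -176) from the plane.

4

n·P − (-132) = 68.
|n| = 17, so the signed distance is 68/17 = 4.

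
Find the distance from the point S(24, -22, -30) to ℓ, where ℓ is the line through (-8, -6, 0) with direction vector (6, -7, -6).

Direction vector d = (6, -7, -6).
AP = (32, -16, -30); AP·d = 484, |AP|² = 2180, |d|² = 121.
distance² = |AP|² − (AP·d)²/|d|² = 2180 − 234256/121 = 244, so the distance is 2√61.

2√61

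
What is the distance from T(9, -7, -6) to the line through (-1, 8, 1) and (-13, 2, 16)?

A direction vector is d = (-12, -6, 15).
AP = (10, -15, -7), and AP × d = (-267, -66, -240).
|AP × d|² = 133245 and |d|² = 405, so the distance is √(133245/405) = √329.

√329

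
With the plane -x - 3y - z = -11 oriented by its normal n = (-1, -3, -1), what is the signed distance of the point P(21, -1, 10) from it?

n·P − (-11) = -17.
|n| = √11, so the signed distance is -17√11/11.

-17√11/11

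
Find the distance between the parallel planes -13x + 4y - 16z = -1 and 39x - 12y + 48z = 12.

Divide the second equation by -3 to match normals: -13x + 4y - 16z = -4.
With common normal n = (-13, 4, -16) (|n| = 21), the distance is |(-1) − (-4)|/|n| = 3/21 = 1/7.

1/7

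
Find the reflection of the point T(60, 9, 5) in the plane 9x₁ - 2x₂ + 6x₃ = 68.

n = (9, -2, 6), |n|² = 121, n·T − 68 = 484, so t = 484/121 = 4.
Foot F = T − 4·n = (24, 17, -19); the reflection is 2F − T = (-12, 25, -43).

(-12, 25, -43)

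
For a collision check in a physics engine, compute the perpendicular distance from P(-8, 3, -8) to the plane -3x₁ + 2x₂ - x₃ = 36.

n = (-3, 2, -1); n·P − 36 = 2; |n| = √14; distance = 2/√14 = √14/7.

2/√14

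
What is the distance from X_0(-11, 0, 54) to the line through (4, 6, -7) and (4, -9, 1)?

3√314

A direction vector is d = (0, -15, 8).
AP = (-15, -6, 61), and AP × d = (867, 120, 225).
|AP × d|² = 816714 and |d|² = 289, so the distance is √(816714/289) = √2826 = 3√314.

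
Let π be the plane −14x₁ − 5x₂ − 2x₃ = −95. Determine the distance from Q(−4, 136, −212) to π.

Normal vector n = (−14, −5, −2), and n·(−4, 136, −212) − (−95) = −105.
|n| = √(196 + 25 + 4) = 15, so the distance is |-105|/15 = 7.

7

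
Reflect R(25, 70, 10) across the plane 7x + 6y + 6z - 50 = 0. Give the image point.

(-45, 10, -50)

n = (7, 6, 6), |n|² = 121, n·R − 50 = 605, so t = 605/121 = 5.
Foot F = R − 5·n = (-10, 40, -20); the reflection is 2F − R = (-45, 10, -50).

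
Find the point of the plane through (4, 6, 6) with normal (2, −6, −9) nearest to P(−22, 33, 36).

(-14, 9, 0)

n = (2, −6, −9), |n|² = 121, and n·P − (-82) = -484.
t = -484/121 = -4, so the foot is P − t·n = (−22, 33, 36) − (-4)·(2, −6, −9) = (−14, 9, 0).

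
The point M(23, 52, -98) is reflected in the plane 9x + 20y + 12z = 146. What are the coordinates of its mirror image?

With n = (9, 20, 12), the signed offset is (n·M − 146)/|n|² = -75/625 = -3/25.
M' = M − 2t·n = (23, 52, -98) − (-6/25)·(9, 20, 12) = (629/25, 284/5, -2378/25).

(629/25, 284/5, -2378/25)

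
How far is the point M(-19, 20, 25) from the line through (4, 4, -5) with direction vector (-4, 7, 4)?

Direction vector d = (-4, 7, 4).
AP = (-23, 16, 30); AP·d = 324, |AP|² = 1685, |d|² = 81.
distance² = |AP|² − (AP·d)²/|d|² = 1685 − 104976/81 = 389, so the distance is √389.

√389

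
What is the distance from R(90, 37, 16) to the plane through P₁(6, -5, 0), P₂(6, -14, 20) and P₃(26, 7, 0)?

24/25

P₁P₂ = (0, -9, 20) and P₁P₃ = (20, 12, 0), so a normal is n = P₁P₂ × P₁P₃ = (-240, 400, 180).
n = (-240, 400, 180); n·P − (-3440) = -480; |n| = 500; distance = 480/500 = 24/25.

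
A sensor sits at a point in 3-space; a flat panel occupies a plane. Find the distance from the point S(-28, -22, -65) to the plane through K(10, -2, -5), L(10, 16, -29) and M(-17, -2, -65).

4/5

KL = (0, 18, -24) and KM = (-27, 0, -60), so a normal is n = KL × KM = (-1080, 648, 486).
n = (-1080, 648, 486); n·P − (-14526) = -1080; |n| = 1350; distance = 1080/1350 = 4/5.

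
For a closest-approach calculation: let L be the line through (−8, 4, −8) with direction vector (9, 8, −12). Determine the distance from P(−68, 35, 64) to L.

Direction vector d = (9, 8, −12).
AP = (−60, 31, 72), and AP × d = (−948, −72, −759).
|AP × d|² = 1479969 and |d|² = 289, so the distance is √(1479969/289) = √5121 = 3√569.

3√569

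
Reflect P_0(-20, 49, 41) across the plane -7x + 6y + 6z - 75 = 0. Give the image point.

(50, -11, -19)

With n = (-7, 6, 6), the signed offset is (n·P_0 − 75)/|n|² = 605/121 = 5.
P_0' = P_0 − 2t·n = (-20, 49, 41) − 10·(-7, 6, 6) = (50, -11, -19).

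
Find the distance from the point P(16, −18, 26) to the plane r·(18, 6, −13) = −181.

Normal vector n = (18, 6, −13), and n·(16, −18, 26) − (−181) = 23.
|n| = √(324 + 36 + 169) = 23, so the distance is |23|/23 = 1.

1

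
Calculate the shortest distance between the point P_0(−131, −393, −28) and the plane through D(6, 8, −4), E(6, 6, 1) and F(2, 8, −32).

9

DE = (0, −2, 5) and DF = (−4, 0, −28), so a normal is n = DE × DF = (56, −20, −8).
Then n·(−131, −393, −28) − 208 = 540.
|n| = √(3136 + 400 + 64) = 60, so the distance is |540|/60 = 9.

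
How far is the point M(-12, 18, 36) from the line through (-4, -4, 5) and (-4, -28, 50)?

2√305

A direction vector is d = (0, -24, 45).
AP = (-8, 22, 31); AP·d = 867, |AP|² = 1509, |d|² = 2601.
distance² = |AP|² − (AP·d)²/|d|² = 1509 − 751689/2601 = 1220, so the distance is 2√305.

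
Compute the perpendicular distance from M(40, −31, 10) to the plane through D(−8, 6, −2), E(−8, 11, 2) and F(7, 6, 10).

16√57/57

DE = (0, 5, 4) and DF = (15, 0, 12), so a normal is n = DE × DF = (60, 60, −75).
d = |60·40 + 60·(-31) + (-75)·10 − 30| / √(3600 + 3600 + 5625) = |-240| / (15√57) = 16√57/57.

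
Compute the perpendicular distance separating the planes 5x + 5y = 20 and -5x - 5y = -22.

Divide the second equation by -1 to match normals: 5x + 5y = 22.
Both planes have normal n = (5, 5, 0), |n| = 5√2. Any point on the first plane is at distance |22 − 20|/|n| = 2/(5√2) = √2/5 from the second.

√2/5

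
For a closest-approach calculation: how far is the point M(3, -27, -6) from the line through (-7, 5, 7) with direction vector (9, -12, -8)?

√137

Direction vector d = (9, -12, -8).
AP = (10, -32, -13), and AP × d = (100, -37, 168).
|AP × d|² = 39593 and |d|² = 289, so the distance is √(39593/289) = √137.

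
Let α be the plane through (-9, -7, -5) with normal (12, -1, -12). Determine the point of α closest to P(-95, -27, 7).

(-47, -31, -41)

The perpendicular from P has direction n = (12, -1, -12): r = (-95, -27, 7) + μ(12, -1, -12).
Substitute into the plane: n·(P + μn) = -41 gives -1197 + 289μ = -41, so μ = 4.
Foot = (-95, -27, 7) + 4·(12, -1, -12) = (-47, -31, -41).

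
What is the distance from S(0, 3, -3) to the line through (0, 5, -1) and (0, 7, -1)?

A direction vector is d = (0, 2, 0).
AP = (0, -2, -2); AP·d = -4, |AP|² = 8, |d|² = 4.
distance² = |AP|² − (AP·d)²/|d|² = 8 − 16/4 = 4, so the distance is 2.

2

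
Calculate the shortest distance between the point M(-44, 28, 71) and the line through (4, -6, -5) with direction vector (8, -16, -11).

Direction vector d = (8, -16, -11).
AP = (-48, 34, 76); AP·d = -1764, |AP|² = 9236, |d|² = 441.
distance² = |AP|² − (AP·d)²/|d|² = 9236 − 3111696/441 = 2180, so the distance is 2√545.

2√545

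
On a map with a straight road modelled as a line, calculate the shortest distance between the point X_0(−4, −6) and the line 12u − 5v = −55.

37/13

The normal to the line is n = (12, −5) with |n| = 13.
|n·X_0 − (-55)| = |-18 − (-55)| = 37, so the distance is 37/13.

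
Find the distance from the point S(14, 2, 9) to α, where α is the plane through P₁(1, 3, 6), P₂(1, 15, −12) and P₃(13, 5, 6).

P₁P₂ = (0, 12, −18) and P₁P₃ = (12, 2, 0), so a normal is n = P₁P₂ × P₁P₃ = (36, −216, −144).
n = (36, −216, −144); n·P − (-1476) = 252; |n| = 36√53; distance = 252/(36√53) = 7/√53.

7/√53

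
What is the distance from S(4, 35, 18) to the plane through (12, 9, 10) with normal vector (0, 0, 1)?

The plane has equation n·(r − (12, 9, 10)) = 0, i.e. n·r = 10.
Then n·(4, 35, 18) - 10 = 8.
|n| = √(0 + 0 + 1) = 1, so the distance is |8|/1 = 8.

8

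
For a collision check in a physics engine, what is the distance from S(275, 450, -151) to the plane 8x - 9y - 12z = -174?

n = (8, -9, -12); n·P − (-174) = 136; |n| = 17; distance = 136/17 = 8.

8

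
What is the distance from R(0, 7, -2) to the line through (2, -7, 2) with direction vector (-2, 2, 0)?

Direction vector d = (-2, 2, 0).
AP = (-2, 14, -4); AP·d = 32, |AP|² = 216, |d|² = 8.
distance² = |AP|² − (AP·d)²/|d|² = 216 − 1024/8 = 88, so the distance is 2√22.

2√22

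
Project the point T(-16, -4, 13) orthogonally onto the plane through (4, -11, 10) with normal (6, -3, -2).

n = (6, -3, -2), |n|² = 49, and n·T − 37 = -147.
t = -147/49 = -3, so the foot is T − t·n = (-16, -4, 13) − (-3)·(6, -3, -2) = (2, -13, 7).

(2, -13, 7)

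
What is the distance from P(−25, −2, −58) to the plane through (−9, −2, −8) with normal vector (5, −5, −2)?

The plane has equation n·(r − (−9, −2, −8)) = 0, i.e. n·r = -19.
Then n·(−25, −2, −58) − (−19) = 20.
|n| = √(25 + 25 + 4) = 3√6, so the distance is |20|/(3√6) = 20/(3√6).

10√6/9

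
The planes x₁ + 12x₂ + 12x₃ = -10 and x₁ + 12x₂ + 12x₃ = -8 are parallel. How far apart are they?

2/17

With common normal n = (1, 12, 12) (|n| = 17), the distance is |(-10) − (-8)|/|n| = 2/17.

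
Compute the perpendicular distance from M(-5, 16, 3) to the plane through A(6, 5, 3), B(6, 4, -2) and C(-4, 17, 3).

AB = (0, -1, -5) and AC = (-10, 12, 0), so a normal is n = AB × AC = (60, 50, -10).
n = (60, 50, -10); n·P − 580 = -110; |n| = 10√62; distance = 110/(10√62) = 11√62/62.

11√62/62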